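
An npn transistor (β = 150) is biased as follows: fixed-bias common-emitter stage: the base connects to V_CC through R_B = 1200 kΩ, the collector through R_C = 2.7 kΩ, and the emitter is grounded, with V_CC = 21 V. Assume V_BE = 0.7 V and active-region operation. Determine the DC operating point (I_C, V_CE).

Base loop: V_CC = I_B·R_B + V_BE, so I_B = (21 − 0.7)/1200 kΩ = 0.0169 mA.
In the active region I_C = β·I_B = 150 × 0.0169 = 2.54 mA.
Collector loop: V_CE = V_CC − I_C·R_C = 21 − 2.54×2.7 = 14.1 V.
Since V_CE = 14.1 V > V_CE(sat) ≈ 0.2 V, the transistor is in the active region as assumed.

I_C ≈ 2.5 mA, V_CE ≈ 14 V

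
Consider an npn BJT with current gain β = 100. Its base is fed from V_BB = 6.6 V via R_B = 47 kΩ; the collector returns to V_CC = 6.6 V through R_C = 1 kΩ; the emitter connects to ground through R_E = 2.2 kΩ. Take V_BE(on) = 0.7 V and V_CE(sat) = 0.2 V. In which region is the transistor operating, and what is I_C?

saturation; I_C ≈ 2 mA

Assume active: I_B = (6.6 − 0.7)/(47 + 101×2.2) = 0.0219 mA, I_C = β·I_B = 2.19 mA.
Then V_CE = 6.6 − 2.19×1 − 2.21×2.2 = -0.462 V < 0.2 V — the active assumption fails.
Re-solve with V_CE = 0.2 V. KCL at the emitter: V_E/R_E = (V_BB−0.7−V_E)/R_B + (V_CC−0.2−V_E)/R_C, giving V_E = 4.42 V.
I_C = (V_CC − 0.2 − V_E)/R_C = (6.4 − 4.42)/1 = 1.98 mA.
Check: I_B = (5.9 − 4.42)/47 = 0.0315 mA, and β·I_B = 3.15 mA > I_C, confirming saturation.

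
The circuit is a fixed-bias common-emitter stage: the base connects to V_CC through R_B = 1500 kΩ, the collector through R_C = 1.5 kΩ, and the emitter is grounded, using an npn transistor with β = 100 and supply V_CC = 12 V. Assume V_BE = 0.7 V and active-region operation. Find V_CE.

Base loop: V_CC = I_B·R_B + V_BE, so I_B = (12 − 0.7)/1500 kΩ = 0.00753 mA.
In the active region I_C = β·I_B = 100 × 0.00753 = 0.753 mA.
Collector loop: V_CE = V_CC − I_C·R_C = 12 − 0.753×1.5 = 10.9 V.
Since V_CE = 10.9 V > V_CE(sat) ≈ 0.2 V, the transistor is in the active region as assumed.

V_CE ≈ 11 V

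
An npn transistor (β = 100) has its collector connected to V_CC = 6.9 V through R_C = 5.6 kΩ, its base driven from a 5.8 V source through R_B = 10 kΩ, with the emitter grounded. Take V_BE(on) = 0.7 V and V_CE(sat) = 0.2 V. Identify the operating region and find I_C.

Assume active: I_B = (5.8 − 0.7)/10 = 0.51 mA, giving I_C = β·I_B = 51 mA.
But then V_CE = 6.9 − 51×5.6 = -279 V < V_CE(sat) = 0.2 V — impossible in the active region.
So the transistor is saturated. With V_CE = 0.2 V, I_C = (V_CC − 0.2)/R_C = 6.7/5.6 = 1.2 mA.
Check: β·I_B = 51 mA > I_C = 1.2 mA, confirming saturation.

saturation; I_C ≈ 1.2 mA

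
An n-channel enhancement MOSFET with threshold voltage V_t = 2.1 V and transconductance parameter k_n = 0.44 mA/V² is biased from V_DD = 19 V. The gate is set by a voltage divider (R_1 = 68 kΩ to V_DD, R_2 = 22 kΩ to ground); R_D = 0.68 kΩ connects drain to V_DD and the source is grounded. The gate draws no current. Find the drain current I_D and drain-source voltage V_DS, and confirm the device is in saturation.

I_D ≈ 1.4 mA, V_DS ≈ 18 V

V_G = V_DD·R_2/(R_1+R_2) = 19×22/90 = 4.64 V. With the source grounded, V_GS = V_G = 4.64 V.
Assume saturation: I_D = (k_n/2)(V_GS − V_t)² = (0.44/2)×(4.64 − 2.1)² = 0.22×2.54² = 1.42 mA.
V_DS = V_DD − I_D·R_D = 19 − 1.42×0.68 = 18 V.
Saturation requires V_DS ≥ V_GS − V_t = 2.54 V; 18 ≥ 2.54 ✓.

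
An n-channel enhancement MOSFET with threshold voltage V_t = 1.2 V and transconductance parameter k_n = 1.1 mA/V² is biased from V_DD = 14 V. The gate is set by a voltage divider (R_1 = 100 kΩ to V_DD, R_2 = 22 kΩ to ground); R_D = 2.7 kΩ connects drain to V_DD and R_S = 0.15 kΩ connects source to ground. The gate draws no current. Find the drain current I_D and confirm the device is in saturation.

V_G = V_DD·R_2/(R_1+R_2) = 14×22/122 = 2.52 V.
Assume saturation: I_D = (k_n/2)(V_GS − V_t)² with V_GS = V_G − I_D·R_S = 2.52 − 0.15·I_D.
Substituting gives 0.0124·I_D² − 1.22·I_D + 0.965 = 0, with roots I_D = 0.798 or 97.7 mA.
The root I_D = 97.7 mA gives V_GS = -12.1 V ≤ V_t, so take I_D = 0.798 mA.
Then V_GS = 2.4 V and V_DS = V_DD − I_D(R_D+R_S) = 14 − 0.798×2.85 = 11.7 V.
Saturation requires V_DS ≥ V_GS − V_t = 1.2 V; 11.7 ≥ 1.2 ✓.

I_D ≈ 0.8 mA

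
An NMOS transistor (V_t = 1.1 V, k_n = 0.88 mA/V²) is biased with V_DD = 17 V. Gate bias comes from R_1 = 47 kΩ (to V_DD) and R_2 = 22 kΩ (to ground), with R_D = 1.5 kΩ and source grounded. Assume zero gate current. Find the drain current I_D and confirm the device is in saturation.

V_G = V_DD·R_2/(R_1+R_2) = 17×22/69 = 5.42 V. With the source grounded, V_GS = V_G = 5.42 V.
Assume saturation: I_D = (k_n/2)(V_GS − V_t)² = (0.88/2)×(5.42 − 1.1)² = 0.44×4.32² = 8.21 mA.
V_DS = V_DD − I_D·R_D = 17 − 8.21×1.5 = 4.68 V.
Saturation requires V_DS ≥ V_GS − V_t = 4.32 V; 4.68 ≥ 4.32 ✓.

I_D ≈ 8.2 mA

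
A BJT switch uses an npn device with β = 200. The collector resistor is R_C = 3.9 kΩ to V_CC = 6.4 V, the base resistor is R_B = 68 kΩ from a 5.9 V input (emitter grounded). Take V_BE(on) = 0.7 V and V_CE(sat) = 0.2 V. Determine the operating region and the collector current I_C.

Assume active: I_B = (5.9 − 0.7)/68 = 0.0765 mA, giving I_C = β·I_B = 15.3 mA.
But then V_CE = 6.4 − 15.3×3.9 = -53.2 V < V_CE(sat) = 0.2 V — impossible in the active region.
So the transistor is saturated. With V_CE = 0.2 V, I_C = (V_CC − 0.2)/R_C = 6.2/3.9 = 1.59 mA.
Check: β·I_B = 15.3 mA > I_C = 1.59 mA, confirming saturation.

saturation; I_C ≈ 1.6 mA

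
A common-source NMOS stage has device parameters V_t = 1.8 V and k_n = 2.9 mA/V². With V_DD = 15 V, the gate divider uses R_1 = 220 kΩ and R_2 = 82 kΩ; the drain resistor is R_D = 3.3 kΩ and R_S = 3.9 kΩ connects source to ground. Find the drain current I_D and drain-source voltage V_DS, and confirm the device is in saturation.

I_D ≈ 0.44 mA, V_DS ≈ 12 V

V_G = V_DD·R_2/(R_1+R_2) = 15×82/302 = 4.07 V.
Assume saturation: I_D = (k_n/2)(V_GS − V_t)² with V_GS = V_G − I_D·R_S = 4.07 − 3.9·I_D.
Substituting gives 22.1·I_D² − 26.7·I_D + 7.49 = 0, with roots I_D = 0.441 or 0.77 mA.
The root I_D = 0.77 mA gives V_GS = 1.07 V ≤ V_t, so take I_D = 0.441 mA.
Then V_GS = 2.35 V and V_DS = V_DD − I_D(R_D+R_S) = 15 − 0.441×7.2 = 11.8 V.
Saturation requires V_DS ≥ V_GS − V_t = 0.552 V; 11.8 ≥ 0.552 ✓.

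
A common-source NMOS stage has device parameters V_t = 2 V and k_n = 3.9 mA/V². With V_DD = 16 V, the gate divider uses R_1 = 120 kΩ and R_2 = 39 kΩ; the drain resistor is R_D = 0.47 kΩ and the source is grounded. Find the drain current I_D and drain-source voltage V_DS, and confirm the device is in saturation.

I_D ≈ 7.2 mA, V_DS ≈ 13 V

V_G = V_DD·R_2/(R_1+R_2) = 16×39/159 = 3.92 V. With the source grounded, V_GS = V_G = 3.92 V.
Assume saturation: I_D = (k_n/2)(V_GS − V_t)² = (3.9/2)×(3.92 − 2)² = 1.95×1.92² = 7.22 mA.
V_DS = V_DD − I_D·R_D = 16 − 7.22×0.47 = 12.6 V.
Saturation requires V_DS ≥ V_GS − V_t = 1.92 V; 12.6 ≥ 1.92 ✓.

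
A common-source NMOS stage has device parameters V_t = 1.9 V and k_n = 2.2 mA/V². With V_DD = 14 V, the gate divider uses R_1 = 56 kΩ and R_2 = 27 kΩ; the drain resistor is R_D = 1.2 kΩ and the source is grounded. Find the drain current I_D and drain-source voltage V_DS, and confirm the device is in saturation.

V_G = V_DD·R_2/(R_1+R_2) = 14×27/83 = 4.55 V. With the source grounded, V_GS = V_G = 4.55 V.
Assume saturation: I_D = (k_n/2)(V_GS − V_t)² = (2.2/2)×(4.55 − 1.9)² = 1.1×2.65² = 7.75 mA.
V_DS = V_DD − I_D·R_D = 14 − 7.75×1.2 = 4.7 V.
Saturation requires V_DS ≥ V_GS − V_t = 2.65 V; 4.7 ≥ 2.65 ✓.

I_D ≈ 7.7 mA, V_DS ≈ 4.7 V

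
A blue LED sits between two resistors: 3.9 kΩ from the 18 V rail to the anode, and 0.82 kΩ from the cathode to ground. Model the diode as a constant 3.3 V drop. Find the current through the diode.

I ≈ 3.1 mA

The two resistors are in series with the diode, so KVL gives 18 = I·3.9 + 3.3 + I·0.82.
I = (18 − 3.3) / (3.9 + 0.82) kΩ = 14.7 / 4.72 = 3.11 mA.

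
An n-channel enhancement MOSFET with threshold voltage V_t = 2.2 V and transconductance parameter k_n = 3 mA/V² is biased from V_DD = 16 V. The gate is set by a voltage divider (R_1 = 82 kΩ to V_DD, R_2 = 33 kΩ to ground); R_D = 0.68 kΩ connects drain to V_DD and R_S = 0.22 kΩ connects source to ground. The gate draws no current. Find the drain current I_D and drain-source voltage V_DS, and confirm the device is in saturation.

V_G = V_DD·R_2/(R_1+R_2) = 16×33/115 = 4.59 V.
Assume saturation: I_D = (k_n/2)(V_GS − V_t)² with V_GS = V_G − I_D·R_S = 4.59 − 0.22·I_D.
Substituting gives 0.0726·I_D² − 2.58·I_D + 8.58 = 0, with roots I_D = 3.72 or 31.8 mA.
The root I_D = 31.8 mA gives V_GS = -2.4 V ≤ V_t, so take I_D = 3.72 mA.
Then V_GS = 3.77 V and V_DS = V_DD − I_D(R_D+R_S) = 16 − 3.72×0.9 = 12.7 V.
Saturation requires V_DS ≥ V_GS − V_t = 1.57 V; 12.7 ≥ 1.57 ✓.

I_D ≈ 3.7 mA, V_DS ≈ 13 V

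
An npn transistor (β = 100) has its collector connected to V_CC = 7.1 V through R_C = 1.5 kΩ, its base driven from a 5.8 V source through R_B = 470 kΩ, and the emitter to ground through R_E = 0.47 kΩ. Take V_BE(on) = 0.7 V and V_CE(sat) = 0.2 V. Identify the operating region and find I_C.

Assume active. Base-emitter loop: I_B = (V_BB − V_BE)/(R_B + (β+1)R_E) = (5.8 − 0.7)/(470 + 101×0.47) = 0.00986 mA.
I_C = β·I_B = 100×0.00986 = 0.986 mA.
V_CE = V_CC − I_C·R_C − I_E·R_E = 7.1 − 0.986×1.5 − 0.995×0.47 = 5.15 V > V_CE(sat), so the active-region assumption holds.

active; I_C ≈ 0.99 mA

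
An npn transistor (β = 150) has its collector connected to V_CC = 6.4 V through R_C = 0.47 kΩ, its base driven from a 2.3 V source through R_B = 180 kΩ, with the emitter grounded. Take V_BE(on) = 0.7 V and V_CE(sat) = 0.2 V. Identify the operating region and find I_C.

Assume active. Base-emitter loop: I_B = (V_BB − V_BE)/R_B = (2.3 − 0.7)/180 = 0.00889 mA.
I_C = β·I_B = 150×0.00889 = 1.33 mA.
V_CE = V_CC − I_C·R_C = 6.4 − 1.33×0.47 = 5.77 V > V_CE(sat), so the active-region assumption holds.

active; I_C ≈ 1.3 mA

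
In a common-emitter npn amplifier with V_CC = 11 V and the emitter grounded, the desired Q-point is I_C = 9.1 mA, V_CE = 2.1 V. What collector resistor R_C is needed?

Collector loop: V_CC = I_C·R_C + V_CE.
R_C = (V_CC − V_CE)/I_C = (11 − 2.1)/9.1 = 0.978 kΩ.

R_C ≈ 0.98 kΩ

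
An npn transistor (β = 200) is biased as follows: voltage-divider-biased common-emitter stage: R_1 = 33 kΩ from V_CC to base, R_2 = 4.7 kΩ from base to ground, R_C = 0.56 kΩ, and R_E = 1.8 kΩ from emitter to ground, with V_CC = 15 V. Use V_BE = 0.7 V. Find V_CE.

V_CE ≈ 13 V

Thevenize the base divider: V_Th = V_CC·R_2/(R_1+R_2) = 15×4.7/37.7 = 1.87 V, R_Th = R_1‖R_2 = 4.11 kΩ.
Base-emitter loop: V_Th = I_B·R_Th + V_BE + (β+1)I_B·R_E, so I_B = (1.87 − 0.7) / (4.11 + 201×1.8) = 0.0032 mA.
I_C = β·I_B = 200×0.0032 = 0.64 mA, and I_E = (β+1)I_B = 0.643 mA.
V_CE = V_CC − I_C·R_C − I_E·R_E = 15 − 0.64×0.56 − 0.643×1.8 = 13.5 V.
V_CE = 13.5 V > 0.2 V confirms active-region operation.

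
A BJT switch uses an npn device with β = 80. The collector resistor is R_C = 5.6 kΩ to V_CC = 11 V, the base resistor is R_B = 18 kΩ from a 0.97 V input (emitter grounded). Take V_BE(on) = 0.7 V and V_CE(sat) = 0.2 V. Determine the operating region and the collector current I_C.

active; I_C ≈ 1.2 mA

Assume active. Base-emitter loop: I_B = (V_BB − V_BE)/R_B = (0.97 − 0.7)/18 = 0.015 mA.
I_C = β·I_B = 80×0.015 = 1.2 mA.
V_CE = V_CC − I_C·R_C = 11 − 1.2×5.6 = 4.28 V > V_CE(sat), so the active-region assumption holds.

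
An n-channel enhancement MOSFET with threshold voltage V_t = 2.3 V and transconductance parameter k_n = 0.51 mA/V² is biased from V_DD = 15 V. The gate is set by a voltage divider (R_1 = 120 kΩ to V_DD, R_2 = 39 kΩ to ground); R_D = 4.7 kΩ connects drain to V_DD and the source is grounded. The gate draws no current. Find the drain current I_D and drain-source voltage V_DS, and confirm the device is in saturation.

I_D ≈ 0.49 mA, V_DS ≈ 13 V

V_G = V_DD·R_2/(R_1+R_2) = 15×39/159 = 3.68 V. With the source grounded, V_GS = V_G = 3.68 V.
Assume saturation: I_D = (k_n/2)(V_GS − V_t)² = (0.51/2)×(3.68 − 2.3)² = 0.255×1.38² = 0.485 mA.
V_DS = V_DD − I_D·R_D = 15 − 0.485×4.7 = 12.7 V.
Saturation requires V_DS ≥ V_GS − V_t = 1.38 V; 12.7 ≥ 1.38 ✓.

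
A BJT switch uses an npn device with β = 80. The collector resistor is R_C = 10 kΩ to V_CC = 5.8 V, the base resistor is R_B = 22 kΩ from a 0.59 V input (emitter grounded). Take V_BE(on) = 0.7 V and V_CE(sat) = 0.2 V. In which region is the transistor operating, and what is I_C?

cutoff; I_C ≈ 0

V_BB = 0.59 V ≤ V_BE(on) = 0.7 V, so the base-emitter junction is not forward biased.
The transistor is in cutoff: I_B = I_C = 0.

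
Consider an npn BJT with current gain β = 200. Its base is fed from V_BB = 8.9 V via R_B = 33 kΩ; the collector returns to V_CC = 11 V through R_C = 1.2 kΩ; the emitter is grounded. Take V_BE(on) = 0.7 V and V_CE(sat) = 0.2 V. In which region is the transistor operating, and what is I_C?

Assume active: I_B = (8.9 − 0.7)/33 = 0.248 mA, giving I_C = β·I_B = 49.7 mA.
But then V_CE = 11 − 49.7×1.2 = -48.6 V < V_CE(sat) = 0.2 V — impossible in the active region.
So the transistor is saturated. With V_CE = 0.2 V, I_C = (V_CC − 0.2)/R_C = 10.8/1.2 = 9 mA.
Check: β·I_B = 49.7 mA > I_C = 9 mA, confirming saturation.

saturation; I_C ≈ 9 mA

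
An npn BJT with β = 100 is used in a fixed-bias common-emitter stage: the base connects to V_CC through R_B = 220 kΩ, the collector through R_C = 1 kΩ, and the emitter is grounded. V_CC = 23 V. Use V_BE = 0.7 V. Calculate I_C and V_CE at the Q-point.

Base loop: V_CC = I_B·R_B + V_BE, so I_B = (23 − 0.7)/220 kΩ = 0.101 mA.
In the active region I_C = β·I_B = 100 × 0.101 = 10.1 mA.
Collector loop: V_CE = V_CC − I_C·R_C = 23 − 10.1×1 = 12.9 V.
Since V_CE = 12.9 V > V_CE(sat) ≈ 0.2 V, the transistor is in the active region as assumed.

I_C ≈ 10 mA, V_CE ≈ 13 V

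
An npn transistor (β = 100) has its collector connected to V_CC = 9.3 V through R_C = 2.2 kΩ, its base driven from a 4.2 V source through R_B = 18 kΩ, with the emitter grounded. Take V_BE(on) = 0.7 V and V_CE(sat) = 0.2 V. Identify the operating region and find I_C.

saturation; I_C ≈ 4.1 mA

Assume active: I_B = (4.2 − 0.7)/18 = 0.194 mA, giving I_C = β·I_B = 19.4 mA.
But then V_CE = 9.3 − 19.4×2.2 = -33.5 V < V_CE(sat) = 0.2 V — impossible in the active region.
So the transistor is saturated. With V_CE = 0.2 V, I_C = (V_CC − 0.2)/R_C = 9.1/2.2 = 4.14 mA.
Check: β·I_B = 19.4 mA > I_C = 4.14 mA, confirming saturation.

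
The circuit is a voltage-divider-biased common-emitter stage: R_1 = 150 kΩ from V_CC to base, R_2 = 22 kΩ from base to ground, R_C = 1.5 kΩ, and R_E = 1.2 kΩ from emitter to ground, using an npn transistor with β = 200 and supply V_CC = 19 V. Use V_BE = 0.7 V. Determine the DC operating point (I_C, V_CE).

I_C ≈ 1.3 mA, V_CE ≈ 15 V

Thevenize the base divider: V_Th = V_CC·R_2/(R_1+R_2) = 19×22/172 = 2.43 V, R_Th = R_1‖R_2 = 19.2 kΩ.
Base-emitter loop: V_Th = I_B·R_Th + V_BE + (β+1)I_B·R_E, so I_B = (2.43 − 0.7) / (19.2 + 201×1.2) = 0.00664 mA.
I_C = β·I_B = 200×0.00664 = 1.33 mA, and I_E = (β+1)I_B = 1.34 mA.
V_CE = V_CC − I_C·R_C − I_E·R_E = 19 − 1.33×1.5 − 1.34×1.2 = 15.4 V.
V_CE = 15.4 V > 0.2 V confirms active-region operation.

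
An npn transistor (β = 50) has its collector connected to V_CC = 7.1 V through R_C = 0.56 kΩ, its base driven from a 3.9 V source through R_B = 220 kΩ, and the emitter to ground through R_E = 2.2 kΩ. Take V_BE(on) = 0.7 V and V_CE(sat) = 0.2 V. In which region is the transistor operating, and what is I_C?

Assume active. Base-emitter loop: I_B = (V_BB − V_BE)/(R_B + (β+1)R_E) = (3.9 − 0.7)/(220 + 51×2.2) = 0.00963 mA.
I_C = β·I_B = 50×0.00963 = 0.482 mA.
V_CE = V_CC − I_C·R_C − I_E·R_E = 7.1 − 0.482×0.56 − 0.491×2.2 = 5.75 V > V_CE(sat), so the active-region assumption holds.

active; I_C ≈ 0.48 mA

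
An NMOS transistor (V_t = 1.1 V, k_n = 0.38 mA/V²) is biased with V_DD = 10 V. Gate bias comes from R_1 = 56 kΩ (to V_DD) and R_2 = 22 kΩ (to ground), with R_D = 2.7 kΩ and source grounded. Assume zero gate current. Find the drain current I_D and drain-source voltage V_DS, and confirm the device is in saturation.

I_D ≈ 0.56 mA, V_DS ≈ 8.5 V

V_G = V_DD·R_2/(R_1+R_2) = 10×22/78 = 2.82 V. With the source grounded, V_GS = V_G = 2.82 V.
Assume saturation: I_D = (k_n/2)(V_GS − V_t)² = (0.38/2)×(2.82 − 1.1)² = 0.19×1.72² = 0.562 mA.
V_DS = V_DD − I_D·R_D = 10 − 0.562×2.7 = 8.48 V.
Saturation requires V_DS ≥ V_GS − V_t = 1.72 V; 8.48 ≥ 1.72 ✓.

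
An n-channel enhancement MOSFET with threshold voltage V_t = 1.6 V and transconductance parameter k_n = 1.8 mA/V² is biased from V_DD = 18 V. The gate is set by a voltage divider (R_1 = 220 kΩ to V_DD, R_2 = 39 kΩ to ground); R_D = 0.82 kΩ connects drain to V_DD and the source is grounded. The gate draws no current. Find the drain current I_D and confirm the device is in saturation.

I_D ≈ 1.1 mA

V_G = V_DD·R_2/(R_1+R_2) = 18×39/259 = 2.71 V. With the source grounded, V_GS = V_G = 2.71 V.
Assume saturation: I_D = (k_n/2)(V_GS − V_t)² = (1.8/2)×(2.71 − 1.6)² = 0.9×1.11² = 1.11 mA.
V_DS = V_DD − I_D·R_D = 18 − 1.11×0.82 = 17.1 V.
Saturation requires V_DS ≥ V_GS − V_t = 1.11 V; 17.1 ≥ 1.11 ✓.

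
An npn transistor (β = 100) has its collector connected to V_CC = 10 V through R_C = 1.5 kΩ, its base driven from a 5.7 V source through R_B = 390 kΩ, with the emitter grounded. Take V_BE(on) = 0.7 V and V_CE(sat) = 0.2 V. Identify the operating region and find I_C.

active; I_C ≈ 1.3 mA

Assume active. Base-emitter loop: I_B = (V_BB − V_BE)/R_B = (5.7 − 0.7)/390 = 0.0128 mA.
I_C = β·I_B = 100×0.0128 = 1.28 mA.
V_CE = V_CC − I_C·R_C = 10 − 1.28×1.5 = 8.08 V > V_CE(sat), so the active-region assumption holds.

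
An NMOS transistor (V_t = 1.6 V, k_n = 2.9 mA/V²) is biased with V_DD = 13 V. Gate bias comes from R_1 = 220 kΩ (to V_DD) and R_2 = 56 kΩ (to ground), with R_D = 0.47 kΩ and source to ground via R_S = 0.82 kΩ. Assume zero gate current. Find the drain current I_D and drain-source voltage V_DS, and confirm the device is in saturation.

V_G = V_DD·R_2/(R_1+R_2) = 13×56/276 = 2.64 V.
Assume saturation: I_D = (k_n/2)(V_GS − V_t)² with V_GS = V_G − I_D·R_S = 2.64 − 0.82·I_D.
Substituting gives 0.975·I_D² − 3.47·I_D + 1.56 = 0, with roots I_D = 0.529 or 3.03 mA.
The root I_D = 3.03 mA gives V_GS = 0.155 V ≤ V_t, so take I_D = 0.529 mA.
Then V_GS = 2.2 V and V_DS = V_DD − I_D(R_D+R_S) = 13 − 0.529×1.29 = 12.3 V.
Saturation requires V_DS ≥ V_GS − V_t = 0.604 V; 12.3 ≥ 0.604 ✓.

I_D ≈ 0.53 mA, V_DS ≈ 12 V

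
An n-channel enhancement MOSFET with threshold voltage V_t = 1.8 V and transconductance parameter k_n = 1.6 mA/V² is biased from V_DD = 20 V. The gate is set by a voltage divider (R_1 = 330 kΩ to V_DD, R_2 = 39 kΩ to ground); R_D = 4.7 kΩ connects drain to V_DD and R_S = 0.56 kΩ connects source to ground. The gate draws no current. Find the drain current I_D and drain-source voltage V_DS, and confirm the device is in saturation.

V_G = V_DD·R_2/(R_1+R_2) = 20×39/369 = 2.11 V.
Assume saturation: I_D = (k_n/2)(V_GS − V_t)² with V_GS = V_G − I_D·R_S = 2.11 − 0.56·I_D.
Substituting gives 0.251·I_D² − 1.28·I_D + 0.0788 = 0, with roots I_D = 0.0623 or 5.04 mA.
The root I_D = 5.04 mA gives V_GS = -0.711 V ≤ V_t, so take I_D = 0.0623 mA.
Then V_GS = 2.08 V and V_DS = V_DD − I_D(R_D+R_S) = 20 − 0.0623×5.26 = 19.7 V.
Saturation requires V_DS ≥ V_GS − V_t = 0.279 V; 19.7 ≥ 0.279 ✓.

I_D ≈ 0.062 mA, V_DS ≈ 20 V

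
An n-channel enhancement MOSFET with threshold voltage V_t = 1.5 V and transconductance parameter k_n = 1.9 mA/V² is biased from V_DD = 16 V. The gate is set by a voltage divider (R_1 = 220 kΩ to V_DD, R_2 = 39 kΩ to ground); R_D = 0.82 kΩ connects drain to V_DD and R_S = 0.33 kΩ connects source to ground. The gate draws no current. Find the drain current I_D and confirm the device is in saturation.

I_D ≈ 0.52 mA

V_G = V_DD·R_2/(R_1+R_2) = 16×39/259 = 2.41 V.
Assume saturation: I_D = (k_n/2)(V_GS − V_t)² with V_GS = V_G − I_D·R_S = 2.41 − 0.33·I_D.
Substituting gives 0.103·I_D² − 1.57·I_D + 0.785 = 0, with roots I_D = 0.518 or 14.7 mA.
The root I_D = 14.7 mA gives V_GS = -2.43 V ≤ V_t, so take I_D = 0.518 mA.
Then V_GS = 2.24 V and V_DS = V_DD − I_D(R_D+R_S) = 16 − 0.518×1.15 = 15.4 V.
Saturation requires V_DS ≥ V_GS − V_t = 0.738 V; 15.4 ≥ 0.738 ✓.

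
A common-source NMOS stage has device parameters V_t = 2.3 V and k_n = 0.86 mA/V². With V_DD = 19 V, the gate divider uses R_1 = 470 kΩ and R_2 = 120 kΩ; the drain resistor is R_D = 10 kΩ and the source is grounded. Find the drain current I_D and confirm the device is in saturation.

I_D ≈ 1.1 mA

V_G = V_DD·R_2/(R_1+R_2) = 19×120/590 = 3.86 V. With the source grounded, V_GS = V_G = 3.86 V.
Assume saturation: I_D = (k_n/2)(V_GS − V_t)² = (0.86/2)×(3.86 − 2.3)² = 0.43×1.56² = 1.05 mA.
V_DS = V_DD − I_D·R_D = 19 − 1.05×10 = 8.48 V.
Saturation requires V_DS ≥ V_GS − V_t = 1.56 V; 8.48 ≥ 1.56 ✓.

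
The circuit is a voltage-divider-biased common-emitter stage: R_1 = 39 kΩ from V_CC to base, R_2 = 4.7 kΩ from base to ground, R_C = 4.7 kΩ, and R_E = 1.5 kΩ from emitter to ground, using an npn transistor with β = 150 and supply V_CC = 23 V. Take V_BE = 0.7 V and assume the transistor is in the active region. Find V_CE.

Thevenize the base divider: V_Th = V_CC·R_2/(R_1+R_2) = 23×4.7/43.7 = 2.47 V, R_Th = R_1‖R_2 = 4.19 kΩ.
Base-emitter loop: V_Th = I_B·R_Th + V_BE + (β+1)I_B·R_E, so I_B = (2.47 − 0.7) / (4.19 + 151×1.5) = 0.00769 mA.
I_C = β·I_B = 150×0.00769 = 1.15 mA, and I_E = (β+1)I_B = 1.16 mA.
V_CE = V_CC − I_C·R_C − I_E·R_E = 23 − 1.15×4.7 − 1.16×1.5 = 15.8 V.
V_CE = 15.8 V > 0.2 V confirms active-region operation.

V_CE ≈ 16 V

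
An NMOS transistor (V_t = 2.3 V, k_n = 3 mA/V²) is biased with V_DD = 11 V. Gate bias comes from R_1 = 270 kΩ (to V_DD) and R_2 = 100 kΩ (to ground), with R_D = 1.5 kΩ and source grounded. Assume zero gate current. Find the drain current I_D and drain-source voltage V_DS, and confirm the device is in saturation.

I_D ≈ 0.68 mA, V_DS ≈ 10 V

V_G = V_DD·R_2/(R_1+R_2) = 11×100/370 = 2.97 V. With the source grounded, V_GS = V_G = 2.97 V.
Assume saturation: I_D = (k_n/2)(V_GS − V_t)² = (3/2)×(2.97 − 2.3)² = 1.5×0.673² = 0.679 mA.
V_DS = V_DD − I_D·R_D = 11 − 0.679×1.5 = 9.98 V.
Saturation requires V_DS ≥ V_GS − V_t = 0.673 V; 9.98 ≥ 0.673 ✓.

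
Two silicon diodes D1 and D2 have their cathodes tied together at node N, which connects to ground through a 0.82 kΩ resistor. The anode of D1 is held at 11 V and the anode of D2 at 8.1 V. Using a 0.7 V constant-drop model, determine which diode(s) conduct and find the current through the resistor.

Assume both conduct. Then node N would need to be at both 11−0.7 = 10.3 V and 8.1−0.7 = 7.4 V, which is impossible.
Assume only D1 conducts: V_N = 11 − 0.7 = 10.3 V, so I_R = 10.3/0.82 = 12.6 mA.
Check D2: its anode-to-cathode voltage is 8.1 − 10.3 = -2.2 V < 0.7 V, so it is off. The assumption is consistent.

Only D1 conducts; I_R ≈ 13 mA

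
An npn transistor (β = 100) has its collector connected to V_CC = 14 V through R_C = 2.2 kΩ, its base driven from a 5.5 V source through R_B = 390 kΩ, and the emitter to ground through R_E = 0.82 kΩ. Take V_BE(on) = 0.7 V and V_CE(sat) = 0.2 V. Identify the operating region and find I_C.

Assume active. Base-emitter loop: I_B = (V_BB − V_BE)/(R_B + (β+1)R_E) = (5.5 − 0.7)/(390 + 101×0.82) = 0.0102 mA.
I_C = β·I_B = 100×0.0102 = 1.02 mA.
V_CE = V_CC − I_C·R_C − I_E·R_E = 14 − 1.02×2.2 − 1.03×0.82 = 10.9 V > V_CE(sat), so the active-region assumption holds.

active; I_C ≈ 1 mA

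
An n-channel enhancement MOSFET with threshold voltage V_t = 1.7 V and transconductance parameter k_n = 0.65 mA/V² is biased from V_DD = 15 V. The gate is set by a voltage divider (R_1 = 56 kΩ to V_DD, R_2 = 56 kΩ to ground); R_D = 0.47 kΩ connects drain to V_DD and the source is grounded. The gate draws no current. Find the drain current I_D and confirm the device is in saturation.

V_G = V_DD·R_2/(R_1+R_2) = 15×56/112 = 7.5 V. With the source grounded, V_GS = V_G = 7.5 V.
Assume saturation: I_D = (k_n/2)(V_GS − V_t)² = (0.65/2)×(7.5 − 1.7)² = 0.325×5.8² = 10.9 mA.
V_DS = V_DD − I_D·R_D = 15 − 10.9×0.47 = 9.86 V.
Saturation requires V_DS ≥ V_GS − V_t = 5.8 V; 9.86 ≥ 5.8 ✓.

I_D ≈ 11 mA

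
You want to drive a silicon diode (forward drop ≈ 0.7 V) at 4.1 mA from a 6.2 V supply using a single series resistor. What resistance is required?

R ≈ 1.3 kΩ

The resistor drops V_S − V_D = 6.2 − 0.7 = 5.5 V at 4.1 mA.
R = 5.5 V / 4.1 mA = 1.34 kΩ.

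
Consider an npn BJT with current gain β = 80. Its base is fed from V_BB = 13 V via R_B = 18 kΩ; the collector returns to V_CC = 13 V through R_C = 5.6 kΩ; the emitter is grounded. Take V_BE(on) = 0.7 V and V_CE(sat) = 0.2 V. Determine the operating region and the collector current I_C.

Assume active: I_B = (13 − 0.7)/18 = 0.683 mA, giving I_C = β·I_B = 54.7 mA.
But then V_CE = 13 − 54.7×5.6 = -293 V < V_CE(sat) = 0.2 V — impossible in the active region.
So the transistor is saturated. With V_CE = 0.2 V, I_C = (V_CC − 0.2)/R_C = 12.8/5.6 = 2.29 mA.
Check: β·I_B = 54.7 mA > I_C = 2.29 mA, confirming saturation.

saturation; I_C ≈ 2.3 mA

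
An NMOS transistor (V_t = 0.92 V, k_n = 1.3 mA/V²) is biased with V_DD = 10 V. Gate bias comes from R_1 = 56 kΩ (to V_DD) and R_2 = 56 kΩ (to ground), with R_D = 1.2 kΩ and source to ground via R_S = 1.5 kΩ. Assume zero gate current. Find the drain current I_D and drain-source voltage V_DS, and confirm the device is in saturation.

V_G = V_DD·R_2/(R_1+R_2) = 10×56/112 = 5 V.
Assume saturation: I_D = (k_n/2)(V_GS − V_t)² with V_GS = V_G − I_D·R_S = 5 − 1.5·I_D.
Substituting gives 1.46·I_D² − 8.96·I_D + 10.8 = 0, with roots I_D = 1.66 or 4.47 mA.
The root I_D = 4.47 mA gives V_GS = -1.7 V ≤ V_t, so take I_D = 1.66 mA.
Then V_GS = 2.52 V and V_DS = V_DD − I_D(R_D+R_S) = 10 − 1.66×2.7 = 5.53 V.
Saturation requires V_DS ≥ V_GS − V_t = 1.6 V; 5.53 ≥ 1.6 ✓.

I_D ≈ 1.7 mA, V_DS ≈ 5.5 V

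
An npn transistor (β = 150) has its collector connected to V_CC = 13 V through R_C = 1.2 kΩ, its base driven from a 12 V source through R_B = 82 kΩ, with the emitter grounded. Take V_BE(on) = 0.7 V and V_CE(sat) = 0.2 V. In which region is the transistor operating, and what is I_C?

Assume active: I_B = (12 − 0.7)/82 = 0.138 mA, giving I_C = β·I_B = 20.7 mA.
But then V_CE = 13 − 20.7×1.2 = -11.8 V < V_CE(sat) = 0.2 V — impossible in the active region.
So the transistor is saturated. With V_CE = 0.2 V, I_C = (V_CC − 0.2)/R_C = 12.8/1.2 = 10.7 mA.
Check: β·I_B = 20.7 mA > I_C = 10.7 mA, confirming saturation.

saturation; I_C ≈ 11 mA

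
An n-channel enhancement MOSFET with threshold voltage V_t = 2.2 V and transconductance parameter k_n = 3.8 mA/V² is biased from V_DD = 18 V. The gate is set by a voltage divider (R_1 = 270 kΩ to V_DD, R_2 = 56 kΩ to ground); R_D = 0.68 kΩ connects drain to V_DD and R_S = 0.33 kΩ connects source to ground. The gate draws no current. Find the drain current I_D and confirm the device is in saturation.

V_G = V_DD·R_2/(R_1+R_2) = 18×56/326 = 3.09 V.
Assume saturation: I_D = (k_n/2)(V_GS − V_t)² with V_GS = V_G − I_D·R_S = 3.09 − 0.33·I_D.
Substituting gives 0.207·I_D² − 2.12·I_D + 1.51 = 0, with roots I_D = 0.772 or 9.47 mA.
The root I_D = 9.47 mA gives V_GS = -0.0322 V ≤ V_t, so take I_D = 0.772 mA.
Then V_GS = 2.84 V and V_DS = V_DD − I_D(R_D+R_S) = 18 − 0.772×1.01 = 17.2 V.
Saturation requires V_DS ≥ V_GS − V_t = 0.637 V; 17.2 ≥ 0.637 ✓.

I_D ≈ 0.77 mA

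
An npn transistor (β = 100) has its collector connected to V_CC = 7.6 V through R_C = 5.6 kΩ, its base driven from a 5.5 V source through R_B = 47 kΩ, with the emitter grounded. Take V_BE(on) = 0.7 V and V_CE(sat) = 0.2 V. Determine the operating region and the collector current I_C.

saturation; I_C ≈ 1.3 mA

Assume active: I_B = (5.5 − 0.7)/47 = 0.102 mA, giving I_C = β·I_B = 10.2 mA.
But then V_CE = 7.6 − 10.2×5.6 = -49.6 V < V_CE(sat) = 0.2 V — impossible in the active region.
So the transistor is saturated. With V_CE = 0.2 V, I_C = (V_CC − 0.2)/R_C = 7.4/5.6 = 1.32 mA.
Check: β·I_B = 10.2 mA > I_C = 1.32 mA, confirming saturation.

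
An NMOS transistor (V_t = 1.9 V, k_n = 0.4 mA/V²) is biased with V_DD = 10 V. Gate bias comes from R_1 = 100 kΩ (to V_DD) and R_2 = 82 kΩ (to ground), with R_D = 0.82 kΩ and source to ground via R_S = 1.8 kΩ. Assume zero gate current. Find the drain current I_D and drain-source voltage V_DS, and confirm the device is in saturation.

V_G = V_DD·R_2/(R_1+R_2) = 10×82/182 = 4.51 V.
Assume saturation: I_D = (k_n/2)(V_GS − V_t)² with V_GS = V_G − I_D·R_S = 4.51 − 1.8·I_D.
Substituting gives 0.648·I_D² − 2.88·I_D + 1.36 = 0, with roots I_D = 0.537 or 3.9 mA.
The root I_D = 3.9 mA gives V_GS = -2.52 V ≤ V_t, so take I_D = 0.537 mA.
Then V_GS = 3.54 V and V_DS = V_DD − I_D(R_D+R_S) = 10 − 0.537×2.62 = 8.59 V.
Saturation requires V_DS ≥ V_GS − V_t = 1.64 V; 8.59 ≥ 1.64 ✓.

I_D ≈ 0.54 mA, V_DS ≈ 8.6 V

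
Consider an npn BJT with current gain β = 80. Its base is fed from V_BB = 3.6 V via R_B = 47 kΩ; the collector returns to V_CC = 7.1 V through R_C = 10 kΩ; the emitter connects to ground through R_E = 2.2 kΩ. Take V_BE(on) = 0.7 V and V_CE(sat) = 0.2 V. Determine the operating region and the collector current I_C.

saturation; I_C ≈ 0.56 mA

Assume active: I_B = (3.6 − 0.7)/(47 + 81×2.2) = 0.0129 mA, I_C = β·I_B = 1.03 mA.
Then V_CE = 7.1 − 1.03×10 − 1.04×2.2 = -5.5 V < 0.2 V — the active assumption fails.
Re-solve with V_CE = 0.2 V. KCL at the emitter: V_E/R_E = (V_BB−0.7−V_E)/R_B + (V_CC−0.2−V_E)/R_C, giving V_E = 1.31 V.
I_C = (V_CC − 0.2 − V_E)/R_C = (6.9 − 1.31)/10 = 0.559 mA.
Check: I_B = (2.9 − 1.31)/47 = 0.0339 mA, and β·I_B = 2.71 mA > I_C, confirming saturation.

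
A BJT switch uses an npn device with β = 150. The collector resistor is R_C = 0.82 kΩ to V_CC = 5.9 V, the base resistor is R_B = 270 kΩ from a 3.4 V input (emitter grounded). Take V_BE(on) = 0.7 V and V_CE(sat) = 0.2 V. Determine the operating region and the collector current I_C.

Assume active. Base-emitter loop: I_B = (V_BB − V_BE)/R_B = (3.4 − 0.7)/270 = 0.01 mA.
I_C = β·I_B = 150×0.01 = 1.5 mA.
V_CE = V_CC − I_C·R_C = 5.9 − 1.5×0.82 = 4.67 V > V_CE(sat), so the active-region assumption holds.

active; I_C ≈ 1.5 mA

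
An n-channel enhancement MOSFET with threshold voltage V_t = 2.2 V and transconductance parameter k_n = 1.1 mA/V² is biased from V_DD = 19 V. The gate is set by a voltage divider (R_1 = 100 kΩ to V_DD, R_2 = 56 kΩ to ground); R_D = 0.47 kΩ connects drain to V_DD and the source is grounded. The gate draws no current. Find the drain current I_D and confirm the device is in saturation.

V_G = V_DD·R_2/(R_1+R_2) = 19×56/156 = 6.82 V. With the source grounded, V_GS = V_G = 6.82 V.
Assume saturation: I_D = (k_n/2)(V_GS − V_t)² = (1.1/2)×(6.82 − 2.2)² = 0.55×4.62² = 11.7 mA.
V_DS = V_DD − I_D·R_D = 19 − 11.7×0.47 = 13.5 V.
Saturation requires V_DS ≥ V_GS − V_t = 4.62 V; 13.5 ≥ 4.62 ✓.

I_D ≈ 12 mA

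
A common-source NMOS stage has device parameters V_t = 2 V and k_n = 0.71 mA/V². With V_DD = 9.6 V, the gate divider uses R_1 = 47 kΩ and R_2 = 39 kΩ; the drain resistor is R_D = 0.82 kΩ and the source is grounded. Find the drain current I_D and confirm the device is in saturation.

V_G = V_DD·R_2/(R_1+R_2) = 9.6×39/86 = 4.35 V. With the source grounded, V_GS = V_G = 4.35 V.
Assume saturation: I_D = (k_n/2)(V_GS − V_t)² = (0.71/2)×(4.35 − 2)² = 0.355×2.35² = 1.97 mA.
V_DS = V_DD − I_D·R_D = 9.6 − 1.97×0.82 = 7.99 V.
Saturation requires V_DS ≥ V_GS − V_t = 2.35 V; 7.99 ≥ 2.35 ✓.

I_D ≈ 2 mA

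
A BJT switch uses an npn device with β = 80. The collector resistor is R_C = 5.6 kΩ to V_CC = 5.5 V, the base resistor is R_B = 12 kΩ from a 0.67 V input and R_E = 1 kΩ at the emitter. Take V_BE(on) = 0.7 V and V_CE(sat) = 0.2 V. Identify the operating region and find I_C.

cutoff; I_C ≈ 0

V_BB = 0.67 V ≤ V_BE(on) = 0.7 V, so the base-emitter junction is not forward biased.
The transistor is in cutoff: I_B = I_C = 0.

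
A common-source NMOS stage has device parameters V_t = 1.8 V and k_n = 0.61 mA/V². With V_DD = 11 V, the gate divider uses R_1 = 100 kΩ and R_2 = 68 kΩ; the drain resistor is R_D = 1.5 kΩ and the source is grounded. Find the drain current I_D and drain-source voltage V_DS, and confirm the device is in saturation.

V_G = V_DD·R_2/(R_1+R_2) = 11×68/168 = 4.45 V. With the source grounded, V_GS = V_G = 4.45 V.
Assume saturation: I_D = (k_n/2)(V_GS − V_t)² = (0.61/2)×(4.45 − 1.8)² = 0.305×2.65² = 2.15 mA.
V_DS = V_DD − I_D·R_D = 11 − 2.15×1.5 = 7.78 V.
Saturation requires V_DS ≥ V_GS − V_t = 2.65 V; 7.78 ≥ 2.65 ✓.

I_D ≈ 2.1 mA, V_DS ≈ 7.8 V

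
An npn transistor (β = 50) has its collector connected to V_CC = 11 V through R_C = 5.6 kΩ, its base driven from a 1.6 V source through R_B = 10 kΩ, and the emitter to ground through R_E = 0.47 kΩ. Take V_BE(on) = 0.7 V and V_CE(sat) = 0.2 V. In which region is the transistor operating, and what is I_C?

active; I_C ≈ 1.3 mA

Assume active. Base-emitter loop: I_B = (V_BB − V_BE)/(R_B + (β+1)R_E) = (1.6 − 0.7)/(10 + 51×0.47) = 0.0265 mA.
I_C = β·I_B = 50×0.0265 = 1.32 mA.
V_CE = V_CC − I_C·R_C − I_E·R_E = 11 − 1.32×5.6 − 1.35×0.47 = 2.95 V > V_CE(sat), so the active-region assumption holds.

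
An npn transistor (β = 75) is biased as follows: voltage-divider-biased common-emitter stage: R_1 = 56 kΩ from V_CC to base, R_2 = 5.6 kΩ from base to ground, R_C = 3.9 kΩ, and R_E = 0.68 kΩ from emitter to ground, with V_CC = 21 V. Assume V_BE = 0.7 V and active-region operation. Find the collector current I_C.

I_C ≈ 1.6 mA

Thevenize the base divider: V_Th = V_CC·R_2/(R_1+R_2) = 21×5.6/61.6 = 1.91 V, R_Th = R_1‖R_2 = 5.09 kΩ.
Base-emitter loop: V_Th = I_B·R_Th + V_BE + (β+1)I_B·R_E, so I_B = (1.91 − 0.7) / (5.09 + 76×0.68) = 0.0213 mA.
I_C = β·I_B = 75×0.0213 = 1.6 mA, and I_E = (β+1)I_B = 1.62 mA.
V_CE = V_CC − I_C·R_C − I_E·R_E = 21 − 1.6×3.9 − 1.62×0.68 = 13.7 V.
V_CE = 13.7 V > 0.2 V confirms active-region operation.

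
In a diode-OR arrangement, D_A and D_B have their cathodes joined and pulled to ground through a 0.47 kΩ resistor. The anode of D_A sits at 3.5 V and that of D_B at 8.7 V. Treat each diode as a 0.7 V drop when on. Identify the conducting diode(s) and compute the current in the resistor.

Only D_B conducts; I_R ≈ 17 mA

Assume both conduct. Then node N would need to be at both 3.5−0.7 = 2.8 V and 8.7−0.7 = 8 V, which is impossible.
Assume only D_B conducts: V_N = 8.7 − 0.7 = 8 V, so I_R = 8/0.47 = 17 mA.
Check D_A: its anode-to-cathode voltage is 3.5 − 8 = -4.5 V < 0.7 V, so it is off. The assumption is consistent.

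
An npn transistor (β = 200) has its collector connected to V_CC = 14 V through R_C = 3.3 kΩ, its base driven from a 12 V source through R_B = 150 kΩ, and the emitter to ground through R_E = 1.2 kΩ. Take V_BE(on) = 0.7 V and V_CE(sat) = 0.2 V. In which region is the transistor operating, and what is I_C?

Assume active: I_B = (12 − 0.7)/(150 + 201×1.2) = 0.0289 mA, I_C = β·I_B = 5.78 mA.
Then V_CE = 14 − 5.78×3.3 − 5.81×1.2 = -12 V < 0.2 V — the active assumption fails.
Re-solve with V_CE = 0.2 V. KCL at the emitter: V_E/R_E = (V_BB−0.7−V_E)/R_B + (V_CC−0.2−V_E)/R_C, giving V_E = 3.72 V.
I_C = (V_CC − 0.2 − V_E)/R_C = (13.8 − 3.72)/3.3 = 3.05 mA.
Check: I_B = (11.3 − 3.72)/150 = 0.0505 mA, and β·I_B = 10.1 mA > I_C, confirming saturation.

saturation; I_C ≈ 3.1 mA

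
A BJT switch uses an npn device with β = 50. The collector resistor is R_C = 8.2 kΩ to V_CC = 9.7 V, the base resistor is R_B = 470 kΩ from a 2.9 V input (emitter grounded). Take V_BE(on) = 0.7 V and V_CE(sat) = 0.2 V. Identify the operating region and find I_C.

active; I_C ≈ 0.23 mA

Assume active. Base-emitter loop: I_B = (V_BB − V_BE)/R_B = (2.9 − 0.7)/470 = 0.00468 mA.
I_C = β·I_B = 50×0.00468 = 0.234 mA.
V_CE = V_CC − I_C·R_C = 9.7 − 0.234×8.2 = 7.78 V > V_CE(sat), so the active-region assumption holds.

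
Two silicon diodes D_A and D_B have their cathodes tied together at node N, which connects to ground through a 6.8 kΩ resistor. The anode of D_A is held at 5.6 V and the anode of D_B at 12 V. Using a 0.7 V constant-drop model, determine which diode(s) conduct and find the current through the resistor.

Only D_B conducts; I_R ≈ 1.7 mA

Assume both conduct. Then node N would need to be at both 5.6−0.7 = 4.9 V and 12−0.7 = 11.3 V, which is impossible.
Assume only D_B conducts: V_N = 12 − 0.7 = 11.3 V, so I_R = 11.3/6.8 = 1.66 mA.
Check D_A: its anode-to-cathode voltage is 5.6 − 11.3 = -5.7 V < 0.7 V, so it is off. The assumption is consistent.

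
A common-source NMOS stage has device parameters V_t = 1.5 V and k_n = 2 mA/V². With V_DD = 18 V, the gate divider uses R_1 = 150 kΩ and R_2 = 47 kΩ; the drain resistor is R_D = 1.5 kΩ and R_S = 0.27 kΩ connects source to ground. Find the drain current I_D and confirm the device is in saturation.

I_D ≈ 3.5 mA

V_G = V_DD·R_2/(R_1+R_2) = 18×47/197 = 4.29 V.
Assume saturation: I_D = (k_n/2)(V_GS − V_t)² with V_GS = V_G − I_D·R_S = 4.29 − 0.27·I_D.
Substituting gives 0.0729·I_D² − 2.51·I_D + 7.81 = 0, with roots I_D = 3.46 or 31 mA.
The root I_D = 31 mA gives V_GS = -4.06 V ≤ V_t, so take I_D = 3.46 mA.
Then V_GS = 3.36 V and V_DS = V_DD − I_D(R_D+R_S) = 18 − 3.46×1.77 = 11.9 V.
Saturation requires V_DS ≥ V_GS − V_t = 1.86 V; 11.9 ≥ 1.86 ✓.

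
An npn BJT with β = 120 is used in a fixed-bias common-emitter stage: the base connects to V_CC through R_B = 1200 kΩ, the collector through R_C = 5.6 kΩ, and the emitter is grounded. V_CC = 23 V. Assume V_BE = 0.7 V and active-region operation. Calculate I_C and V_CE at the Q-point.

Base loop: V_CC = I_B·R_B + V_BE, so I_B = (23 − 0.7)/1200 kΩ = 0.0186 mA.
In the active region I_C = β·I_B = 120 × 0.0186 = 2.23 mA.
Collector loop: V_CE = V_CC − I_C·R_C = 23 − 2.23×5.6 = 10.5 V.
Since V_CE = 10.5 V > V_CE(sat) ≈ 0.2 V, the transistor is in the active region as assumed.

I_C ≈ 2.2 mA, V_CE ≈ 11 V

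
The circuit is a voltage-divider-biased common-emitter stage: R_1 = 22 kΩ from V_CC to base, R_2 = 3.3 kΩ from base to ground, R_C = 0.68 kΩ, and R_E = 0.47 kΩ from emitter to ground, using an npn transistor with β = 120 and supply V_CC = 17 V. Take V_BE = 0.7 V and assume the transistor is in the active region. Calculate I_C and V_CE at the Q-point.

Thevenize the base divider: V_Th = V_CC·R_2/(R_1+R_2) = 17×3.3/25.3 = 2.22 V, R_Th = R_1‖R_2 = 2.87 kΩ.
Base-emitter loop: V_Th = I_B·R_Th + V_BE + (β+1)I_B·R_E, so I_B = (2.22 − 0.7) / (2.87 + 121×0.47) = 0.0254 mA.
I_C = β·I_B = 120×0.0254 = 3.05 mA, and I_E = (β+1)I_B = 3.07 mA.
V_CE = V_CC − I_C·R_C − I_E·R_E = 17 − 3.05×0.68 − 3.07×0.47 = 13.5 V.
V_CE = 13.5 V > 0.2 V confirms active-region operation.

I_C ≈ 3 mA, V_CE ≈ 13 V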